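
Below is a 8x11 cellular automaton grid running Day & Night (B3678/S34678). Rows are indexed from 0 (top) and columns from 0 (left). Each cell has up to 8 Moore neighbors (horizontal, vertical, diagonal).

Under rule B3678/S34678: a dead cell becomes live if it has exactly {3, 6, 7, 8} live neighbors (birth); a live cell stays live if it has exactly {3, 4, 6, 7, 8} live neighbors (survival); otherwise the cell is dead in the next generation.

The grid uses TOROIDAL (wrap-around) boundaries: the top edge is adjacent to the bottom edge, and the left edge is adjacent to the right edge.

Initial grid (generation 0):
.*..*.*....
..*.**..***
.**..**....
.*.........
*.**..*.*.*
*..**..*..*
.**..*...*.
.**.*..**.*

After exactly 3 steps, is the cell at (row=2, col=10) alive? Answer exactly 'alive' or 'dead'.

Simulating step by step:
Generation 0 (given above): 35 live cells
Generation 1: 42 live cells
.*..*.....*
*.*.*..*...
******...*.
.*.*.***...
*.***..*.**
*..****.*.*
.**...**.*.
.**...*..*.
Generation 2: 44 live cells
.*...*.....
*****......
*....*.**.*
..*****..*.
*.*.****.**
*...***.*..
.**.*.**.*.
.***.*.**.*
Generation 3: 46 live cells
..*...*....
***.***...*
*..***...**
...*.**..**
...*****.**
*.*.*****..
.**.**...**
.*.*.*.***.

Cell (2,10) at generation 3: 1 -> alive

Answer: alive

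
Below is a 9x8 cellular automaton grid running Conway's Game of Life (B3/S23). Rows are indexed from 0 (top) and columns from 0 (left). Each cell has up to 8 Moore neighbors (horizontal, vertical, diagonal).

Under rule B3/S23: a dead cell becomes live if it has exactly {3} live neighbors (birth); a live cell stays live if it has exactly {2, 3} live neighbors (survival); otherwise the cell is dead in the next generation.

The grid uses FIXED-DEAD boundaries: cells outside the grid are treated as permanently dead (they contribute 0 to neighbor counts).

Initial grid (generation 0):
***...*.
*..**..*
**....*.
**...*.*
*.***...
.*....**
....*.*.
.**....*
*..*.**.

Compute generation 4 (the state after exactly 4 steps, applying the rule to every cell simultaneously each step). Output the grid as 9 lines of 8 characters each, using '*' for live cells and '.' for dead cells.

Answer: ..*.....
..*.....
........
........
........
........
**......
**......
........

Derivation:
Simulating step by step:
Generation 0 (given above): 31 live cells
Generation 1: 40 live cells
****....
...*.***
..*.****
...****.
*.****.*
.**.*.**
.**..**.
.****..*
.**...*.
Generation 2: 16 live cells
.****.*.
.......*
..*.....
.*......
.......*
*......*
*.......
*...*..*
.*......
Generation 3: 7 live cells
..**....
.*......
........
........
........
........
**......
**......
........
Generation 4: 6 live cells
(generation 4 grid is the final answer)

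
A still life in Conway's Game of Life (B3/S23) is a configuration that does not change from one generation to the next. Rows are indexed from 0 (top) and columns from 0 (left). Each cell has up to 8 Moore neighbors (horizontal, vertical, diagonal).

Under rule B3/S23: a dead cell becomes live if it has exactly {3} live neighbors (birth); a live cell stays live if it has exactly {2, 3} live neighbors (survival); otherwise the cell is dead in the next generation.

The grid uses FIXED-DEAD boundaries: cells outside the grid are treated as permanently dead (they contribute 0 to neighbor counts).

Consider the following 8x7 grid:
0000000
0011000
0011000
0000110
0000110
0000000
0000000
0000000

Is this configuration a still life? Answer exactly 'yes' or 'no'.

Answer: no

Derivation:
Compute generation 1 and compare to generation 0 (given above):
Generation 1:
0000000
0011000
0010000
0000010
0000110
0000000
0000000
0000000
Cell (2,3) differs: gen0=1 vs gen1=0 -> NOT a still life.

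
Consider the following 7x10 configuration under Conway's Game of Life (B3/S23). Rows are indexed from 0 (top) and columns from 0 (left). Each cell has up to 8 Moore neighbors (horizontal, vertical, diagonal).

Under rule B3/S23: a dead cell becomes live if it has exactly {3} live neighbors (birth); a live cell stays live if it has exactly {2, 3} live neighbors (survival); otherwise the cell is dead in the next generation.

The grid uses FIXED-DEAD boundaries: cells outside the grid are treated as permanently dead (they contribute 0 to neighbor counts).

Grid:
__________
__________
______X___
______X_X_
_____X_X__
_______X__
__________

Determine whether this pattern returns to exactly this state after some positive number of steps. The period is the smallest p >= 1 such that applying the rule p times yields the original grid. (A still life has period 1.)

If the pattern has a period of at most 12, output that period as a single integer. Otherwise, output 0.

Simulating and comparing each generation to the original:
Gen 0 (original, given above): 6 live cells
Gen 1: 6 live cells, differs from original
Gen 2: 6 live cells, MATCHES original -> period = 2

Answer: 2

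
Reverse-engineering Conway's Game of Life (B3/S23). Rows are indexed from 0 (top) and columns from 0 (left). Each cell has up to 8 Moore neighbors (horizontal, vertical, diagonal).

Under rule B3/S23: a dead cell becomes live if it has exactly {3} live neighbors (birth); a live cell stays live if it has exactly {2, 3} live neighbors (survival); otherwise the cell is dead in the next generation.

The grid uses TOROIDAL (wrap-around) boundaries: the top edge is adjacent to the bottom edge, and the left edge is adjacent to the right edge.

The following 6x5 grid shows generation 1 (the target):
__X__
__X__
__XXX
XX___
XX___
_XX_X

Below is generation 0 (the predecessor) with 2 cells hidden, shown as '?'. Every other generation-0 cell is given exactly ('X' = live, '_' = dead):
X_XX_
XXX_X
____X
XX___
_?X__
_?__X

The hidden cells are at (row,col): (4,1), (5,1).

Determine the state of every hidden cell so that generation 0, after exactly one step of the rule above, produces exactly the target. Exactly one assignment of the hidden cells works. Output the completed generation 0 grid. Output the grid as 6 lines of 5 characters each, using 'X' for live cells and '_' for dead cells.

Answer: X_XX_
XXX_X
____X
XX___
__X__
____X

Derivation:
Hidden generation-0 cells (in order): (4,1), (5,1).
A hidden cell only influences target cells in its own 3x3 neighborhood. Try each of the 2^2 = 4 assignments, step the completed generation 0 forward once under B3/S23, and compare with the target:
  (4,1)=_ (5,1)=_ -> step reproduces the target at every cell -> ACCEPT
  (4,1)=_ (5,1)=X -> step gives (0,2)='_' but target has 'X' -> reject
  (4,1)=X (5,1)=_ -> step gives (3,2)='X' but target has '_' -> reject
  (4,1)=X (5,1)=X -> step gives (0,2)='_' but target has 'X' -> reject
Unique solution: (4,1)=dead, (5,1)=dead.
Check: live-neighbor counts of every cell in the completed generation 0:
45345
44354
65333
22222
33122
23342
Applying B3/S23 to generation 0 with these counts gives:
__X__
__X__
__XXX
XX___
XX___
_XX_X
which matches the target exactly.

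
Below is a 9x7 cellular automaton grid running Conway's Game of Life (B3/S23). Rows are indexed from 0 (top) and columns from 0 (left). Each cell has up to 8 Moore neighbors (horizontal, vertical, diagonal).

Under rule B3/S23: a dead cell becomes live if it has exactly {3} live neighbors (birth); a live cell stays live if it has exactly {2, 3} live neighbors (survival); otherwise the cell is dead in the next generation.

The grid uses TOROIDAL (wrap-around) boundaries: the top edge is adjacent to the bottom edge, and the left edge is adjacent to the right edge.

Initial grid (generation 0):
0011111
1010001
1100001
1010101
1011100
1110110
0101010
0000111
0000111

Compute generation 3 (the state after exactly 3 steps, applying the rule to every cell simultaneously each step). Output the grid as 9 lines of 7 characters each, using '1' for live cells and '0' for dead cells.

Simulating step by step:
Generation 0 (given above): 33 live cells
Generation 1: 15 live cells
0110000
0010100
0011000
0010100
0000000
1000010
0101000
1001000
1000000
Generation 2: 17 live cells
0111000
0000000
0110100
0010000
0000000
0000000
1110101
1110000
1010000
Generation 3: 15 live cells
(generation 3 grid is the final answer)

Answer: 0111000
0000000
0111000
0111000
0000000
1100000
0011001
0000000
1000000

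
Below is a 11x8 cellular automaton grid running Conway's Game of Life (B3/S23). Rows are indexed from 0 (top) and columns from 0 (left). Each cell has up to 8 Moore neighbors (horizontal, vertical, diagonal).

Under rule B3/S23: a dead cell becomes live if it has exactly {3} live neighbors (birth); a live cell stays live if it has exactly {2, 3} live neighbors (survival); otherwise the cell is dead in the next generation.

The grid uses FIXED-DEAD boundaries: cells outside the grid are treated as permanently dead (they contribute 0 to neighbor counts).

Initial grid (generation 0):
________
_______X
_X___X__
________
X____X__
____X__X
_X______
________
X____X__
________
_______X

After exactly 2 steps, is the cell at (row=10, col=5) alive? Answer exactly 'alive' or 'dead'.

Answer: dead

Derivation:
Simulating step by step:
Generation 0 (given above): 11 live cells
Generation 1: 0 live cells
________
________
________
________
________
________
________
________
________
________
________
Generation 2: 0 live cells
________
________
________
________
________
________
________
________
________
________
________

Cell (10,5) at generation 2: 0 -> dead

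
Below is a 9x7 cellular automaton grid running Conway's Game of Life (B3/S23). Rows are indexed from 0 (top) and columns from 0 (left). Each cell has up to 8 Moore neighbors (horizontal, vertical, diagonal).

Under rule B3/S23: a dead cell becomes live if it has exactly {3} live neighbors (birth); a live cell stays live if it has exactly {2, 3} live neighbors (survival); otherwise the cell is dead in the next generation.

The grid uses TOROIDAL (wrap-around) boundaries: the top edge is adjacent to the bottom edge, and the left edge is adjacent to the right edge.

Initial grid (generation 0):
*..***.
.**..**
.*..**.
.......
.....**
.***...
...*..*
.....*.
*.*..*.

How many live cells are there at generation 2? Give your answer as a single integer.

Answer: 25

Derivation:
Simulating step by step:
Generation 0 (given above): 22 live cells
Generation 1: 26 live cells
*..*...
.**....
***.***
....*.*
..*....
*.*****
...**..
....**.
.*.*.*.
Generation 2: 25 live cells
*..**..
....**.
..*.*.*
..*.*.*
***....
.**..**
..*....
..*..*.
..**.**
Population at generation 2: 25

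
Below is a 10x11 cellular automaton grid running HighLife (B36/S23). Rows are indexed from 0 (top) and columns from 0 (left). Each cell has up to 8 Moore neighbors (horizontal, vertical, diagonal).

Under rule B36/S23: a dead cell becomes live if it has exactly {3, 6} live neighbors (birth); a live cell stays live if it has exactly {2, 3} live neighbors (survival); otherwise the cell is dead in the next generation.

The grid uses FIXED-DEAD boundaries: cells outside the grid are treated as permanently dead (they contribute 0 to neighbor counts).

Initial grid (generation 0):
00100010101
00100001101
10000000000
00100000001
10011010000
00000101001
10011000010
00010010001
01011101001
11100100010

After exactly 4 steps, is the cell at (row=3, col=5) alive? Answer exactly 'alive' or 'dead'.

Answer: alive

Derivation:
Simulating step by step:
Generation 0 (given above): 36 live cells
Generation 1: 36 live cells
00000000100
01000001100
01000000010
01010000000
00011110000
00000110000
00011110011
00001010011
11010100011
11110110000
Generation 2: 30 live cells
00000001100
00000001110
11000000100
00010100000
00110010000
00000001000
00010001011
00100110100
10010000011
10010110000
Generation 3: 32 live cells
00000001010
00000000010
00000001110
01011000000
00111010000
00110011100
00000001010
00111011100
01110001010
00001000000
Generation 4: 32 live cells
00000000100
00000001111
00000000110
00001101100
01000010000
00101110100
00001100110
01001010010
01000111000
00110000000

Cell (3,5) at generation 4: 1 -> alive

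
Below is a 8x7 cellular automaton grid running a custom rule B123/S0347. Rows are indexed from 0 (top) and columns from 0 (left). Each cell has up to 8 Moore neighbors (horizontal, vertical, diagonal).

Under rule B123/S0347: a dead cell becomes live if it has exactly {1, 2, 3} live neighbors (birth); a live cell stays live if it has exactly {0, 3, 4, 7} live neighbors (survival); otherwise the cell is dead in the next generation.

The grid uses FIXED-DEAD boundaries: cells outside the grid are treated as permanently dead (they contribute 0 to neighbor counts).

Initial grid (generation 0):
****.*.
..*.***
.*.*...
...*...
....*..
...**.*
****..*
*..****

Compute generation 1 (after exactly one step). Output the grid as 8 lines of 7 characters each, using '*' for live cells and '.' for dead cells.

Answer: .***.**
*...**.
*..*.**
***.**.
..*.***
**.**..
.**...*
...***.

Derivation:
Simulating step by step:
Generation 0 (given above): 26 live cells
Generation 1: 31 live cells
(generation 1 grid is the final answer)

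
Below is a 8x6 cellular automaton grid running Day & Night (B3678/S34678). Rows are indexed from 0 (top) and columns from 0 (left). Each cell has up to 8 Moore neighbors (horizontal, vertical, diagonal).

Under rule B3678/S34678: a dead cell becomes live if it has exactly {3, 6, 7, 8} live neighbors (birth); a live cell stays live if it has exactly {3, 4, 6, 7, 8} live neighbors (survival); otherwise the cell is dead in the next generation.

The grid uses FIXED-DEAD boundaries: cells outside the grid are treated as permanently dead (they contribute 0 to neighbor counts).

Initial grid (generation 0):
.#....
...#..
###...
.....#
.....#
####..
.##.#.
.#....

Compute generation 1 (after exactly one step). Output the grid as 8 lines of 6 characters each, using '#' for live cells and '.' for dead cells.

Simulating step by step:
Generation 0 (given above): 15 live cells
Generation 1: 10 live cells
(generation 1 grid is the final answer)

Answer: ......
#.....
......
.#....
.##.#.
.####.
......
..#...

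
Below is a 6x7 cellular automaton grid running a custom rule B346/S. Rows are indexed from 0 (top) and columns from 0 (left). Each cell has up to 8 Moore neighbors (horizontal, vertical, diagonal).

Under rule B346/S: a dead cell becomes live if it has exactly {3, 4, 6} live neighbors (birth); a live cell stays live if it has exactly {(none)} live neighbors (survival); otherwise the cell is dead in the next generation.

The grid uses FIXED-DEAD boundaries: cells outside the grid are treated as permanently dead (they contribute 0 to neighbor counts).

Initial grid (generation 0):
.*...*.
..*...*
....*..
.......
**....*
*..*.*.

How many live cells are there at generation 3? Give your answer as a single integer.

Answer: 0

Derivation:
Simulating step by step:
Generation 0 (given above): 11 live cells
Generation 1: 2 live cells
.......
.....*.
.......
.......
.......
.*.....
Generation 2: 0 live cells
.......
.......
.......
.......
.......
.......
Generation 3: 0 live cells
.......
.......
.......
.......
.......
.......
Population at generation 3: 0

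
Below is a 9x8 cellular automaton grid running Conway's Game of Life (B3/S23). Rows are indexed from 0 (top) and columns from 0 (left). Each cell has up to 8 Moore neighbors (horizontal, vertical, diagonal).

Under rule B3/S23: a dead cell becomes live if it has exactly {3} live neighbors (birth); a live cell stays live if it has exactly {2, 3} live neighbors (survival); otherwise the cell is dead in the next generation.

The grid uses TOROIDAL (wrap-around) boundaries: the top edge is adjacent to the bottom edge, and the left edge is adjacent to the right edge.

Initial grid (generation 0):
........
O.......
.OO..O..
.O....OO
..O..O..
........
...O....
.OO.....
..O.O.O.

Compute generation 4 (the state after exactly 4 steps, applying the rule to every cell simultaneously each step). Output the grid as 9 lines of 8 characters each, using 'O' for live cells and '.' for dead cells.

Simulating step by step:
Generation 0 (given above): 15 live cells
Generation 1: 16 live cells
........
.O......
.OO...OO
OO...OO.
......O.
........
..O.....
.OO.....
.OOO....
Generation 2: 19 live cells
.O......
OOO.....
..O..OOO
OOO..O..
.....OOO
........
.OO.....
........
.O.O....
Generation 3: 20 live cells
........
O.O...OO
...O.OOO
OOO.O...
OO...OOO
......O.
........
.O......
..O.....
Generation 4: 16 live cells
(generation 4 grid is the final answer)

Answer: .O.....O
O....O..
...OOO..
..OOO...
..O..OO.
O....OO.
........
........
........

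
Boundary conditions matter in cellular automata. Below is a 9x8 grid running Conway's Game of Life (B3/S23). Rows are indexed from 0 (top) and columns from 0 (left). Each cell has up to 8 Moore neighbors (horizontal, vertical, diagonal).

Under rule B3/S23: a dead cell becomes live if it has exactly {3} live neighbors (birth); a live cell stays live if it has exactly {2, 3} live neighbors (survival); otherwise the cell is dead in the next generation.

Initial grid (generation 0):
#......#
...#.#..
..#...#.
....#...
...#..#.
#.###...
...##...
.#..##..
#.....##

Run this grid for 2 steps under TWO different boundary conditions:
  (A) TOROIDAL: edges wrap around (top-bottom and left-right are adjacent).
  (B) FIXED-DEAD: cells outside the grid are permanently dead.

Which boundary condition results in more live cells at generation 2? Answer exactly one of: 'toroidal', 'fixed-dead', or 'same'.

Under TOROIDAL boundary, generation 2:
#....#..
....####
...#.#..
..##.##.
..##.##.
.##.....
####...#
###.#..#
.#......
Population = 29

Under FIXED-DEAD boundary, generation 2:
........
....##..
...#.##.
..##.##.
..##.##.
.##.....
..##..#.
....#.#.
......#.
Population = 21

Comparison: toroidal=29, fixed-dead=21 -> toroidal

Answer: toroidal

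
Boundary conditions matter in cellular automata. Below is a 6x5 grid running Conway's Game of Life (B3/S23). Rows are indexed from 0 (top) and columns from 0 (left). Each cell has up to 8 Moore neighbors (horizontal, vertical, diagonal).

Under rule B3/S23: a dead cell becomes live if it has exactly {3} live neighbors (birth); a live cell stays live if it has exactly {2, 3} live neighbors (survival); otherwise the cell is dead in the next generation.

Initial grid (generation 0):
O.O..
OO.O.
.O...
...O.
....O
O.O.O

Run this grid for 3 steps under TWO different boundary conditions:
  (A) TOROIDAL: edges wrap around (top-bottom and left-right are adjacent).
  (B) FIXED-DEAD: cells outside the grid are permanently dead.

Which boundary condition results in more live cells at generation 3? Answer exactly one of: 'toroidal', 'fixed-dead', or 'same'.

Answer: toroidal

Derivation:
Under TOROIDAL boundary, generation 3:
.O...
...OO
..OOO
.O..O
..OO.
.O.O.
Population = 12

Under FIXED-DEAD boundary, generation 3:
.....
O....
OO...
.....
.....
.....
Population = 3

Comparison: toroidal=12, fixed-dead=3 -> toroidal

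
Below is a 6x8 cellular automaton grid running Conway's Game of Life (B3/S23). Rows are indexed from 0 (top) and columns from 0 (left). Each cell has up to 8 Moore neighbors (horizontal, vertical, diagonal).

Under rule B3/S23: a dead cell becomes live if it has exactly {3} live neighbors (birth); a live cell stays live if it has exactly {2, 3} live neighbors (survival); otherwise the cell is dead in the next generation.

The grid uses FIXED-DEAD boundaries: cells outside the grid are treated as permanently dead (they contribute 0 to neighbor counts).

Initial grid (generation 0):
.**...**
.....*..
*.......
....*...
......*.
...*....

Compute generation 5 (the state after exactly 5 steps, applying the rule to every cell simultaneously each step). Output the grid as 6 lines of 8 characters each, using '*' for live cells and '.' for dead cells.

Answer: ........
........
........
........
........
........

Derivation:
Simulating step by step:
Generation 0 (given above): 9 live cells
Generation 1: 3 live cells
......*.
.*....*.
........
........
........
........
Generation 2: 0 live cells
........
........
........
........
........
........
Generation 3: 0 live cells
........
........
........
........
........
........
Generation 4: 0 live cells
........
........
........
........
........
........
Generation 5: 0 live cells
(generation 5 grid is the final answer)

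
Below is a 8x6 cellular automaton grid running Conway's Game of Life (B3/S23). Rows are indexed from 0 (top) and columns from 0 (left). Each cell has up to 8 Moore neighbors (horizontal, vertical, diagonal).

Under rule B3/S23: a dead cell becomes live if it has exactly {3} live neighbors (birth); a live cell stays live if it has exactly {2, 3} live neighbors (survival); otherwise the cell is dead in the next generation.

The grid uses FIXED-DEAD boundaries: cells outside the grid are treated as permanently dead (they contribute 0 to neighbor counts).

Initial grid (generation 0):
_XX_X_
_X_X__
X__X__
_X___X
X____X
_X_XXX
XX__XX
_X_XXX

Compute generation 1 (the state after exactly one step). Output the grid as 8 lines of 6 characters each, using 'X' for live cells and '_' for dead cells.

Simulating step by step:
Generation 0 (given above): 23 live cells
Generation 1: 27 live cells
(generation 1 grid is the final answer)

Answer: _XXX__
XX_XX_
XX__X_
XX__X_
XXX__X
_XXX__
XX____
XXXX_X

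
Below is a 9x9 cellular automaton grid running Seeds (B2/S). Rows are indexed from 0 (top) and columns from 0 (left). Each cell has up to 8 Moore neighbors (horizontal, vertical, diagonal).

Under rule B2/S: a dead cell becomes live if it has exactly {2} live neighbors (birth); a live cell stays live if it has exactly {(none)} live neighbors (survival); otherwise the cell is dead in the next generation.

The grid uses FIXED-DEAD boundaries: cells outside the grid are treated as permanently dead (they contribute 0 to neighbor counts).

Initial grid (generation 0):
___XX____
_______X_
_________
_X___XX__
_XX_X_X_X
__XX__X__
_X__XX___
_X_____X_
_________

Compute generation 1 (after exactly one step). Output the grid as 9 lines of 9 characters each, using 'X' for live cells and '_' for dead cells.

Simulating step by step:
Generation 0 (given above): 19 live cells
Generation 1: 16 live cells
(generation 1 grid is the final answer)

Answer: _________
___XX____
_____X_X_
X__XX____
X________
X________
X______X_
X_X_XXX__
_________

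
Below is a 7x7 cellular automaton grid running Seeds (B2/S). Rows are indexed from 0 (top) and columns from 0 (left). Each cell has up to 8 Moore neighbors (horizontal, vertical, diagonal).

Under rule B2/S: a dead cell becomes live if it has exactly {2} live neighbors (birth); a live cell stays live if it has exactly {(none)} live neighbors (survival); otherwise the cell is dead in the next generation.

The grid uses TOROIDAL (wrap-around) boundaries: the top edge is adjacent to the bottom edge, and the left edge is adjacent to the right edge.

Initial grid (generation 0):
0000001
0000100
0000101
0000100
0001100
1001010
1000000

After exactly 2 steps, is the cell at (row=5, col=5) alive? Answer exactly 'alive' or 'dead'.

Simulating step by step:
Generation 0 (given above): 11 live cells
Generation 1: 12 live cells
1000010
1001001
0000000
0000000
0010001
0110000
0100110
Generation 2: 12 live cells
0011000
0100110
1000001
0000000
1001000
0000101
0001000

Cell (5,5) at generation 2: 0 -> dead

Answer: dead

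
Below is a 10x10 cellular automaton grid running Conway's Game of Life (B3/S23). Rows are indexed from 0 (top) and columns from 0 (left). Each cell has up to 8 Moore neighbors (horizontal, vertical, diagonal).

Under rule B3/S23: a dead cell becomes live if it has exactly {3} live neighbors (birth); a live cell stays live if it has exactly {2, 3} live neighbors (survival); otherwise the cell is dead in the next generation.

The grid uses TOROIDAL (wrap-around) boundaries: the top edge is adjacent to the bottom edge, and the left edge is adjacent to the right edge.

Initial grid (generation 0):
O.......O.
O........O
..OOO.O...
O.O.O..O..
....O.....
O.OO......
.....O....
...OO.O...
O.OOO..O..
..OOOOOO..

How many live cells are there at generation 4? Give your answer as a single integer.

Answer: 23

Derivation:
Simulating step by step:
Generation 0 (given above): 31 live cells
Generation 1: 36 live cells
OO.OOOOOO.
OO.O.....O
O.O.OO...O
.OO.O.....
..O.O.....
...OO.....
..O..O....
..O...O...
.O.....O..
..O..OOOOO
Generation 2: 27 live cells
...O......
.......O..
....OO...O
O.O.O.....
.OO.OO....
..O.OO....
..O.OO....
.OO...O...
.OO..O....
..OO.....O
Generation 3: 20 live cells
..OO......
....O.....
...OOO....
O.O.......
..O.......
..O...O...
..O.O.O...
....O.O...
O.........
.O.OO.....
Generation 4: 23 live cells
..O.......
..O..O....
...OOO....
.OO.O.....
..OO......
.OO..O....
......OO..
...O......
...OOO....
.O.OO.....
Population at generation 4: 23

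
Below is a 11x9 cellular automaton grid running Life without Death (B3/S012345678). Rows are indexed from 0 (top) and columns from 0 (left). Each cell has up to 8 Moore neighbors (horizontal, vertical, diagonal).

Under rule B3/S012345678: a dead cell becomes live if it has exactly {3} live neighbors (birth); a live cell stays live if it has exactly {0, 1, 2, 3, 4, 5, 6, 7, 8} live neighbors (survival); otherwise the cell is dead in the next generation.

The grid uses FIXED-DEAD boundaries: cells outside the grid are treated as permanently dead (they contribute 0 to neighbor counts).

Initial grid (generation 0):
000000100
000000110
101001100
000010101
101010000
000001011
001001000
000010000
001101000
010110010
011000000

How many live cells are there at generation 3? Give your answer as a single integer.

Simulating step by step:
Generation 0 (given above): 28 live cells
Generation 1: 42 live cells
000000110
000000110
101001100
000010111
101110101
010111111
001011100
001011000
001101000
010110010
011100000
Generation 2: 50 live cells
000000110
000000110
101001101
001010111
111110101
010111111
011011100
011011000
011101100
010110010
011110000
Generation 3: 59 live cells
000000110
000000111
111101101
101010111
111110101
010111111
111011100
111011000
111101100
110110110
011110000
Population at generation 3: 59

Answer: 59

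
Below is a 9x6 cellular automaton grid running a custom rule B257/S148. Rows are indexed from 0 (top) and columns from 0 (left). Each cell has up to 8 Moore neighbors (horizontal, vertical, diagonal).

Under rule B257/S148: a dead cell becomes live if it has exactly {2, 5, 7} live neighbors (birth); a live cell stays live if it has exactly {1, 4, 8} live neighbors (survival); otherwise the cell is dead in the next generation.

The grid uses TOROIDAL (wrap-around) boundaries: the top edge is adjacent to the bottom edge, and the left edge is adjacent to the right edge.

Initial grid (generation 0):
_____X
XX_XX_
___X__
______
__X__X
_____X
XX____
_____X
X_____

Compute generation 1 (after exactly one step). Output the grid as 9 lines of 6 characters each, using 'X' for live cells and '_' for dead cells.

Simulating step by step:
Generation 0 (given above): 13 live cells
Generation 1: 17 live cells
(generation 1 grid is the final answer)

Answer: __XX__
_X____
XX___X
__XXX_
X___XX
__X_X_
_X__X_
______
____X_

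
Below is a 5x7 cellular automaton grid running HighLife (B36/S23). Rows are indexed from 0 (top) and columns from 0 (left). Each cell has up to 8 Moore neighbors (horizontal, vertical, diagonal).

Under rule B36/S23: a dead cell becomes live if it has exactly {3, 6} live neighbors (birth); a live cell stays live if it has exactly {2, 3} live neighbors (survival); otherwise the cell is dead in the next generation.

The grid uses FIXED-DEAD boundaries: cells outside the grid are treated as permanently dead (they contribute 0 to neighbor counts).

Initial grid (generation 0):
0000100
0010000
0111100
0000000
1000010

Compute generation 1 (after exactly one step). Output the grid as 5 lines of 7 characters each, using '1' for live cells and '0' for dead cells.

Simulating step by step:
Generation 0 (given above): 8 live cells
Generation 1: 10 live cells
(generation 1 grid is the final answer)

Answer: 0000000
0110100
0111000
0111100
0000000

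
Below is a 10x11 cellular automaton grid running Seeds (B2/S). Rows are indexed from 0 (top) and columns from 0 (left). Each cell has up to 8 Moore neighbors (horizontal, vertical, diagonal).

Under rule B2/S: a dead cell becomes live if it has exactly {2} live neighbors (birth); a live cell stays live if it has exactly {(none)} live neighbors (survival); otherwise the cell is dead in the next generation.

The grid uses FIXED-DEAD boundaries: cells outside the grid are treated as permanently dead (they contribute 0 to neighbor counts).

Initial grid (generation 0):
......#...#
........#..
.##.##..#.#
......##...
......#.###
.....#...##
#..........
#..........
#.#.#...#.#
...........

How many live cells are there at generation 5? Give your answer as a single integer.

Simulating step by step:
Generation 0 (given above): 25 live cells
Generation 1: 25 live cells
.......#.#.
.####.#...#
...#.......
.####......
...........
......##...
.#.......##
...#.....#.
...#.....#.
.#.#.....#.
Generation 2: 26 live cells
.#..###.#.#
.....#.###.
#..........
...........
.#..####...
........###
..#...##...
....#......
...........
....#...#.#
Generation 3: 27 live cells
...........
##........#
......##.#.
##..#..#...
..........#
.####......
...#.#....#
...#.###...
...###...#.
.........#.
Generation 4: 28 live cells
##.........
......####.
..#..#....#
.....#...##
.....#.....
.....#...##
.#.....#...
........###
..#....#..#
...#.#..#.#
Generation 5: 21 live cells
......#..#.
#.#..#....#
....#......
...........
........#..
....#...#..
......#....
.##...#....
...##.#....
..#.#.##...
Population at generation 5: 21

Answer: 21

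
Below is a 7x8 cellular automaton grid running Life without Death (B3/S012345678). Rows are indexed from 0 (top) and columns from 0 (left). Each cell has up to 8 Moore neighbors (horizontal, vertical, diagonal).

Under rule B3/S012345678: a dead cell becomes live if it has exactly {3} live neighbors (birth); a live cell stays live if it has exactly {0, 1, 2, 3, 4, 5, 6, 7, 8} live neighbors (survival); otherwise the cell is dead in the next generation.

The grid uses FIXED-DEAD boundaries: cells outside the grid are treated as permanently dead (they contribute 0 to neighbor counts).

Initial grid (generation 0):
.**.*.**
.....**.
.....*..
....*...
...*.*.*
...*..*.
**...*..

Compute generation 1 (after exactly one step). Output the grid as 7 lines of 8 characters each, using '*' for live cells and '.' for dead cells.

Simulating step by step:
Generation 0 (given above): 17 live cells
Generation 1: 26 live cells
(generation 1 grid is the final answer)

Answer: .**.*.**
....****
....***.
....***.
...*.***
..**.**.
**...*..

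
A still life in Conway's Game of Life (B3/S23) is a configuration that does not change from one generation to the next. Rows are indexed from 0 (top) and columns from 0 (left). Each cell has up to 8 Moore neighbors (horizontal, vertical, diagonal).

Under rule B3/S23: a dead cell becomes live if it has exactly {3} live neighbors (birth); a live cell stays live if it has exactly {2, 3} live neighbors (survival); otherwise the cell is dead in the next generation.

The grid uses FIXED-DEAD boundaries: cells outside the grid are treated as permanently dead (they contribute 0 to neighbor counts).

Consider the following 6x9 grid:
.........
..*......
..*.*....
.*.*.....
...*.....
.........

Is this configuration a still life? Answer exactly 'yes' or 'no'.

Compute generation 1 and compare to generation 0 (given above):
Generation 1:
.........
...*.....
.**......
...**....
..*......
.........
Cell (1,2) differs: gen0=1 vs gen1=0 -> NOT a still life.

Answer: no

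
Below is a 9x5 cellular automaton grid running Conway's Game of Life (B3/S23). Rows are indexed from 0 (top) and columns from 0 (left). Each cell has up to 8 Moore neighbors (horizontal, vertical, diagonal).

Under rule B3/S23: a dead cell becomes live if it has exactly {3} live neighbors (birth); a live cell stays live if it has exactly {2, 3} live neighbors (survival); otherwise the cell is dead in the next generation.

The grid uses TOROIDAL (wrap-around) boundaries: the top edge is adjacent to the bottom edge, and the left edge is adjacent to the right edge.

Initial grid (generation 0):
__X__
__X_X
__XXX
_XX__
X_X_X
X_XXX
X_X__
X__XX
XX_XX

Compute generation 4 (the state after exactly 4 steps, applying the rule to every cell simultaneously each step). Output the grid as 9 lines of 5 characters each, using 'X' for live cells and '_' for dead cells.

Answer: ___XX
_X___
___XX
X__XX
_____
_____
_____
_____
___XX

Derivation:
Simulating step by step:
Generation 0 (given above): 24 live cells
Generation 1: 9 live cells
__X__
_XX_X
X___X
_____
_____
__X__
__X__
_____
_X___
Generation 2: 10 live cells
X_XX_
_XX_X
XX_XX
_____
_____
_____
_____
_____
_____
Generation 3: 9 live cells
X_XXX
_____
_X_XX
X___X
_____
_____
_____
_____
_____
Generation 4: 10 live cells
(generation 4 grid is the final answer)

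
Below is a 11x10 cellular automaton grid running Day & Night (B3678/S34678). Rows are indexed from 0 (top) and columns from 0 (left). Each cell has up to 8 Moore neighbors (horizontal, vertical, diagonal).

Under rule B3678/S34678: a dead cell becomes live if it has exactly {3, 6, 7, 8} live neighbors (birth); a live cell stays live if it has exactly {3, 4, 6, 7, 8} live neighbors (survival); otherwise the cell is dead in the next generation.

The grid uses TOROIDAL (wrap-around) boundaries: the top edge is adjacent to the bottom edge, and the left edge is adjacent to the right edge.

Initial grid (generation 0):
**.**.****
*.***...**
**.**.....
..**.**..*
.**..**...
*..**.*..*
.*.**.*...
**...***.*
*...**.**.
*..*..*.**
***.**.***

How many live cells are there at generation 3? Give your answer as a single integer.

Simulating step by step:
Generation 0 (given above): 60 live cells
Generation 1: 61 live cells
****..*.**
**.*....**
****....*.
...*.**...
.**...**.*
*..*****..
**.****.*.
****...*.*
....***..*
..**..****
*.*.**.***
Generation 2: 59 live cells
**.*.*..**
*****...**
**.*...*..
..***.*.**
*.*..****.
*..*.**...
..*.*...*.
.*****.*.*
....***.**
.*.*.*..*.
.*.***.***
Generation 3: 57 live cells
*.*.***.**
*****..***
..**.*.*.*
..***.****
..*.....*.
..**.**.*.
*.**...*.*
*.*....*.*
.*..*.*.**
...**.....
******.*..
Population at generation 3: 57

Answer: 57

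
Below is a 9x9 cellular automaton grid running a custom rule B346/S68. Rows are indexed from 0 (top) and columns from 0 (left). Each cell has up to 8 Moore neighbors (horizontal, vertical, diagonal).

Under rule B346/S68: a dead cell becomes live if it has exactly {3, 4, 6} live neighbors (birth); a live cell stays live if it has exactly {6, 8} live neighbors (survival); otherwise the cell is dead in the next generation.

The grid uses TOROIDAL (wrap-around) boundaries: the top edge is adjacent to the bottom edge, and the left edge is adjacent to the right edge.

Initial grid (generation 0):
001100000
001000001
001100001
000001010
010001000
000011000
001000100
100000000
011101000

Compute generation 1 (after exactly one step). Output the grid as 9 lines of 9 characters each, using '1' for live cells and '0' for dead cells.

Answer: 010010000
010000000
000000010
001010100
000010100
000000100
000001000
011100000
000010000

Derivation:
Simulating step by step:
Generation 0 (given above): 20 live cells
Generation 1: 15 live cells
(generation 1 grid is the final answer)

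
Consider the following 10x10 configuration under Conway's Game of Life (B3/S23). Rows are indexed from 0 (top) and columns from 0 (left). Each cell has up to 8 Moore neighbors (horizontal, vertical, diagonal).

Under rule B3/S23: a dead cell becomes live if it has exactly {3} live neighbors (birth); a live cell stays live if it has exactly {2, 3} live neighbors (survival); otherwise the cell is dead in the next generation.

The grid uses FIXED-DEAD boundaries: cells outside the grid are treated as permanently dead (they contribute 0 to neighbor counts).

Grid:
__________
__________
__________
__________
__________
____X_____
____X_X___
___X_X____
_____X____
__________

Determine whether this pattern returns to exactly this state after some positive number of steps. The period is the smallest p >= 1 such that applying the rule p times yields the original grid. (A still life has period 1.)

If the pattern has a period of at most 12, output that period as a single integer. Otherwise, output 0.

Simulating and comparing each generation to the original:
Gen 0 (original, given above): 6 live cells
Gen 1: 6 live cells, differs from original
Gen 2: 6 live cells, MATCHES original -> period = 2

Answer: 2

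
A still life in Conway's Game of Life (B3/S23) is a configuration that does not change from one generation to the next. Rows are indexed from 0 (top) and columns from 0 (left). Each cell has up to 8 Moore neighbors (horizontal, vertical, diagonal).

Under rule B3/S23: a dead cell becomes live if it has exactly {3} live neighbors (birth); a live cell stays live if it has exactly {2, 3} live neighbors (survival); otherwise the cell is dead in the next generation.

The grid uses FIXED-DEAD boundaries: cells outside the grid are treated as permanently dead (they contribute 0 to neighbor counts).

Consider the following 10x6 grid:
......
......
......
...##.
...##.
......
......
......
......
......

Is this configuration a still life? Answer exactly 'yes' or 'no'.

Compute generation 1 and compare to generation 0 (given above):
Generation 1:
......
......
......
...##.
...##.
......
......
......
......
......
The grids are IDENTICAL -> still life.

Answer: yes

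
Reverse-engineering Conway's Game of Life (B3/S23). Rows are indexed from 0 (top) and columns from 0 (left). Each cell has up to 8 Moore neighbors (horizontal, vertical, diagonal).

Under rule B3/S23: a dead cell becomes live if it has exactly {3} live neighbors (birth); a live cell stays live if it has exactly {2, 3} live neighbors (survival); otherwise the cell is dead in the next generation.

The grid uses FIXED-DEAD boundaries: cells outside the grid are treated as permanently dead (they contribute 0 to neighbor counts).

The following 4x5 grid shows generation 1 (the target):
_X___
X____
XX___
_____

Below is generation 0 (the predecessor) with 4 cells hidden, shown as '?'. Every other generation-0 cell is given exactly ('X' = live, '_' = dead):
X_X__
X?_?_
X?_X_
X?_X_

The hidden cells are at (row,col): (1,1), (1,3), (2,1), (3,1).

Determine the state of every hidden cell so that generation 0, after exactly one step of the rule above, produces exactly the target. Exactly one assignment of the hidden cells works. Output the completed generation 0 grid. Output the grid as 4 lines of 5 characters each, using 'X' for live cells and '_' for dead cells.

Hidden generation-0 cells (in order): (1,1), (1,3), (2,1), (3,1).
A hidden cell only influences target cells in its own 3x3 neighborhood. Try each of the 2^4 = 16 assignments, step the completed generation 0 forward once under B3/S23, and compare with the target:
  (1,1)=_ (1,3)=_ (2,1)=_ (3,1)=_ -> step reproduces the target at every cell -> ACCEPT
  (1,1)=_ (1,3)=_ (2,1)=_ (3,1)=X -> step gives (2,1)='_' but target has 'X' -> reject
  (1,1)=_ (1,3)=_ (2,1)=X (3,1)=_ -> step gives (1,2)='X' but target has '_' -> reject
  (1,1)=_ (1,3)=_ (2,1)=X (3,1)=X -> step gives (1,2)='X' but target has '_' -> reject
  (1,1)=_ (1,3)=X (2,1)=_ (3,1)=_ -> step gives (1,2)='X' but target has '_' -> reject
  (1,1)=_ (1,3)=X (2,1)=_ (3,1)=X -> step gives (1,2)='X' but target has '_' -> reject
  (1,1)=_ (1,3)=X (2,1)=X (3,1)=_ -> step gives (1,3)='X' but target has '_' -> reject
  (1,1)=_ (1,3)=X (2,1)=X (3,1)=X -> step gives (1,3)='X' but target has '_' -> reject
  (1,1)=X (1,3)=_ (2,1)=_ (3,1)=_ -> step gives (0,0)='X' but target has '_' -> reject
  (1,1)=X (1,3)=_ (2,1)=_ (3,1)=X -> step gives (0,0)='X' but target has '_' -> reject
  (1,1)=X (1,3)=_ (2,1)=X (3,1)=_ -> step gives (0,0)='X' but target has '_' -> reject
  (1,1)=X (1,3)=_ (2,1)=X (3,1)=X -> step gives (0,0)='X' but target has '_' -> reject
  (1,1)=X (1,3)=X (2,1)=_ (3,1)=_ -> step gives (0,0)='X' but target has '_' -> reject
  (1,1)=X (1,3)=X (2,1)=_ (3,1)=X -> step gives (0,0)='X' but target has '_' -> reject
  (1,1)=X (1,3)=X (2,1)=X (3,1)=_ -> step gives (0,0)='X' but target has '_' -> reject
  (1,1)=X (1,3)=X (2,1)=X (3,1)=X -> step gives (0,0)='X' but target has '_' -> reject
Unique solution: (1,1)=dead, (1,3)=dead, (2,1)=dead, (3,1)=dead.
Check: live-neighbor counts of every cell in the completed generation 0:
13010
24221
23212
12212
Applying B3/S23 to generation 0 with these counts gives:
_X___
X____
XX___
_____
which matches the target exactly.

Answer: X_X__
X____
X__X_
X__X_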